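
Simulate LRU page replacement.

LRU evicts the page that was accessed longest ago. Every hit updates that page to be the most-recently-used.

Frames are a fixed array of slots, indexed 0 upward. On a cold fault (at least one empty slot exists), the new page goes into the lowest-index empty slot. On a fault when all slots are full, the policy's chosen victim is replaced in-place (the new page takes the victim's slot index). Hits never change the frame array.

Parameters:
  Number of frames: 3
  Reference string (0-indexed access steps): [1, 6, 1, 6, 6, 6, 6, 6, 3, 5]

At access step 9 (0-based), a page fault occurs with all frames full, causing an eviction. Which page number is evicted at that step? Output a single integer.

Step 0: ref 1 -> FAULT, frames=[1,-,-]
Step 1: ref 6 -> FAULT, frames=[1,6,-]
Step 2: ref 1 -> HIT, frames=[1,6,-]
Step 3: ref 6 -> HIT, frames=[1,6,-]
Step 4: ref 6 -> HIT, frames=[1,6,-]
Step 5: ref 6 -> HIT, frames=[1,6,-]
Step 6: ref 6 -> HIT, frames=[1,6,-]
Step 7: ref 6 -> HIT, frames=[1,6,-]
Step 8: ref 3 -> FAULT, frames=[1,6,3]
Step 9: ref 5 -> FAULT, evict 1, frames=[5,6,3]
At step 9: evicted page 1

Answer: 1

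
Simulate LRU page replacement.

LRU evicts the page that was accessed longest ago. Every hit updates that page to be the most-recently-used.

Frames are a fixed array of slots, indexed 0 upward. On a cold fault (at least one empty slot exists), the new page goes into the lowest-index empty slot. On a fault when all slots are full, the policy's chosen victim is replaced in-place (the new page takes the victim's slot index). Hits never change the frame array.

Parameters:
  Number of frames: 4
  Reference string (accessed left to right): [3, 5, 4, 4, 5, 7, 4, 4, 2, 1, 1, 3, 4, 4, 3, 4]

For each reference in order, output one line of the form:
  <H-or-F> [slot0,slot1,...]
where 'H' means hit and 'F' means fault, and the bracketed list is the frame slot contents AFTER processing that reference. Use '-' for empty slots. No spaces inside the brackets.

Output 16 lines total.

F [3,-,-,-]
F [3,5,-,-]
F [3,5,4,-]
H [3,5,4,-]
H [3,5,4,-]
F [3,5,4,7]
H [3,5,4,7]
H [3,5,4,7]
F [2,5,4,7]
F [2,1,4,7]
H [2,1,4,7]
F [2,1,4,3]
H [2,1,4,3]
H [2,1,4,3]
H [2,1,4,3]
H [2,1,4,3]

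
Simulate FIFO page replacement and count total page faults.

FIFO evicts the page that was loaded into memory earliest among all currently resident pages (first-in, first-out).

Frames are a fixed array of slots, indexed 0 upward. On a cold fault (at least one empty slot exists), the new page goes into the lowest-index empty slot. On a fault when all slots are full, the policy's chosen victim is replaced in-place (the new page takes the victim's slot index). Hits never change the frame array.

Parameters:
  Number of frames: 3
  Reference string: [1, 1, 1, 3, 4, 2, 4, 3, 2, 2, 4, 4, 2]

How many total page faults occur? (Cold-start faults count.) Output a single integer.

Answer: 4

Derivation:
Step 0: ref 1 → FAULT, frames=[1,-,-]
Step 1: ref 1 → HIT, frames=[1,-,-]
Step 2: ref 1 → HIT, frames=[1,-,-]
Step 3: ref 3 → FAULT, frames=[1,3,-]
Step 4: ref 4 → FAULT, frames=[1,3,4]
Step 5: ref 2 → FAULT (evict 1), frames=[2,3,4]
Step 6: ref 4 → HIT, frames=[2,3,4]
Step 7: ref 3 → HIT, frames=[2,3,4]
Step 8: ref 2 → HIT, frames=[2,3,4]
Step 9: ref 2 → HIT, frames=[2,3,4]
Step 10: ref 4 → HIT, frames=[2,3,4]
Step 11: ref 4 → HIT, frames=[2,3,4]
Step 12: ref 2 → HIT, frames=[2,3,4]
Total faults: 4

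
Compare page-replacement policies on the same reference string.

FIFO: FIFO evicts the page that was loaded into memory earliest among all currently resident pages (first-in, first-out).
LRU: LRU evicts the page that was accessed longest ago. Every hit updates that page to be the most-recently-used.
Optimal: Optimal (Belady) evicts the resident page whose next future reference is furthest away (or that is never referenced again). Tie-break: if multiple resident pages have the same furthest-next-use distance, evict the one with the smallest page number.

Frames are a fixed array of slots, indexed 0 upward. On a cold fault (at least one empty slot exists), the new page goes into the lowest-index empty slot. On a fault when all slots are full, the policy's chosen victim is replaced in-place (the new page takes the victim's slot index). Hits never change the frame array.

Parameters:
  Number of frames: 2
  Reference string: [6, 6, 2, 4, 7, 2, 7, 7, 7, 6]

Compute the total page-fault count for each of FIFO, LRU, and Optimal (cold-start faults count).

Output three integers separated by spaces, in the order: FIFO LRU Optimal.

Answer: 6 6 5

Derivation:
--- FIFO ---
  step 0: ref 6 -> FAULT, frames=[6,-] (faults so far: 1)
  step 1: ref 6 -> HIT, frames=[6,-] (faults so far: 1)
  step 2: ref 2 -> FAULT, frames=[6,2] (faults so far: 2)
  step 3: ref 4 -> FAULT, evict 6, frames=[4,2] (faults so far: 3)
  step 4: ref 7 -> FAULT, evict 2, frames=[4,7] (faults so far: 4)
  step 5: ref 2 -> FAULT, evict 4, frames=[2,7] (faults so far: 5)
  step 6: ref 7 -> HIT, frames=[2,7] (faults so far: 5)
  step 7: ref 7 -> HIT, frames=[2,7] (faults so far: 5)
  step 8: ref 7 -> HIT, frames=[2,7] (faults so far: 5)
  step 9: ref 6 -> FAULT, evict 7, frames=[2,6] (faults so far: 6)
  FIFO total faults: 6
--- LRU ---
  step 0: ref 6 -> FAULT, frames=[6,-] (faults so far: 1)
  step 1: ref 6 -> HIT, frames=[6,-] (faults so far: 1)
  step 2: ref 2 -> FAULT, frames=[6,2] (faults so far: 2)
  step 3: ref 4 -> FAULT, evict 6, frames=[4,2] (faults so far: 3)
  step 4: ref 7 -> FAULT, evict 2, frames=[4,7] (faults so far: 4)
  step 5: ref 2 -> FAULT, evict 4, frames=[2,7] (faults so far: 5)
  step 6: ref 7 -> HIT, frames=[2,7] (faults so far: 5)
  step 7: ref 7 -> HIT, frames=[2,7] (faults so far: 5)
  step 8: ref 7 -> HIT, frames=[2,7] (faults so far: 5)
  step 9: ref 6 -> FAULT, evict 2, frames=[6,7] (faults so far: 6)
  LRU total faults: 6
--- Optimal ---
  step 0: ref 6 -> FAULT, frames=[6,-] (faults so far: 1)
  step 1: ref 6 -> HIT, frames=[6,-] (faults so far: 1)
  step 2: ref 2 -> FAULT, frames=[6,2] (faults so far: 2)
  step 3: ref 4 -> FAULT, evict 6, frames=[4,2] (faults so far: 3)
  step 4: ref 7 -> FAULT, evict 4, frames=[7,2] (faults so far: 4)
  step 5: ref 2 -> HIT, frames=[7,2] (faults so far: 4)
  step 6: ref 7 -> HIT, frames=[7,2] (faults so far: 4)
  step 7: ref 7 -> HIT, frames=[7,2] (faults so far: 4)
  step 8: ref 7 -> HIT, frames=[7,2] (faults so far: 4)
  step 9: ref 6 -> FAULT, evict 2, frames=[7,6] (faults so far: 5)
  Optimal total faults: 5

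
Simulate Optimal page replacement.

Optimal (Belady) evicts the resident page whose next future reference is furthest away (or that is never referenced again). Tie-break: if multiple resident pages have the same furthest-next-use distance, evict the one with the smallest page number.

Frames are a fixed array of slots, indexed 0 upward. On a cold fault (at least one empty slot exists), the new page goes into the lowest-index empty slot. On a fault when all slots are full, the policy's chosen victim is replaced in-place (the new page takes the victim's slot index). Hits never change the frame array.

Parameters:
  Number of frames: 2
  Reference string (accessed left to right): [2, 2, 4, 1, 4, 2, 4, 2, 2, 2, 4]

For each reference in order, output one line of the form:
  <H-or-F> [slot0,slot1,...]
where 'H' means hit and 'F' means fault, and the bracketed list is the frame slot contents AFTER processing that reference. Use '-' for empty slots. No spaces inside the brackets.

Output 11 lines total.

F [2,-]
H [2,-]
F [2,4]
F [1,4]
H [1,4]
F [2,4]
H [2,4]
H [2,4]
H [2,4]
H [2,4]
H [2,4]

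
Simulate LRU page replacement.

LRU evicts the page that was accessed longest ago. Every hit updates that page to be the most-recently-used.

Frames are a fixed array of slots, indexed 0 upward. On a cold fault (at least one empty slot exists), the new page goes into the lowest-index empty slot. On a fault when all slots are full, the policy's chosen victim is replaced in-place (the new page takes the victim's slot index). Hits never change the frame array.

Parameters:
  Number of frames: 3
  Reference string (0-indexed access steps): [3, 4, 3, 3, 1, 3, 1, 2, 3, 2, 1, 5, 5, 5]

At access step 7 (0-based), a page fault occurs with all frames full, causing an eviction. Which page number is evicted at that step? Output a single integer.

Step 0: ref 3 -> FAULT, frames=[3,-,-]
Step 1: ref 4 -> FAULT, frames=[3,4,-]
Step 2: ref 3 -> HIT, frames=[3,4,-]
Step 3: ref 3 -> HIT, frames=[3,4,-]
Step 4: ref 1 -> FAULT, frames=[3,4,1]
Step 5: ref 3 -> HIT, frames=[3,4,1]
Step 6: ref 1 -> HIT, frames=[3,4,1]
Step 7: ref 2 -> FAULT, evict 4, frames=[3,2,1]
At step 7: evicted page 4

Answer: 4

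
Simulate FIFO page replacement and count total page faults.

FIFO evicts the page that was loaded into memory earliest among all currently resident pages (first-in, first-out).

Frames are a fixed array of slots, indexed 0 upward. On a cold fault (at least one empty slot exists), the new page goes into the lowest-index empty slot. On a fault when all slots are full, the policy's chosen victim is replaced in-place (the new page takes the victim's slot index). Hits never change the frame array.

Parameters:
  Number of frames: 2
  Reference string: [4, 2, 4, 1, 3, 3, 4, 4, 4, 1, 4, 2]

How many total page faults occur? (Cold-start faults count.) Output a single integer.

Answer: 7

Derivation:
Step 0: ref 4 → FAULT, frames=[4,-]
Step 1: ref 2 → FAULT, frames=[4,2]
Step 2: ref 4 → HIT, frames=[4,2]
Step 3: ref 1 → FAULT (evict 4), frames=[1,2]
Step 4: ref 3 → FAULT (evict 2), frames=[1,3]
Step 5: ref 3 → HIT, frames=[1,3]
Step 6: ref 4 → FAULT (evict 1), frames=[4,3]
Step 7: ref 4 → HIT, frames=[4,3]
Step 8: ref 4 → HIT, frames=[4,3]
Step 9: ref 1 → FAULT (evict 3), frames=[4,1]
Step 10: ref 4 → HIT, frames=[4,1]
Step 11: ref 2 → FAULT (evict 4), frames=[2,1]
Total faults: 7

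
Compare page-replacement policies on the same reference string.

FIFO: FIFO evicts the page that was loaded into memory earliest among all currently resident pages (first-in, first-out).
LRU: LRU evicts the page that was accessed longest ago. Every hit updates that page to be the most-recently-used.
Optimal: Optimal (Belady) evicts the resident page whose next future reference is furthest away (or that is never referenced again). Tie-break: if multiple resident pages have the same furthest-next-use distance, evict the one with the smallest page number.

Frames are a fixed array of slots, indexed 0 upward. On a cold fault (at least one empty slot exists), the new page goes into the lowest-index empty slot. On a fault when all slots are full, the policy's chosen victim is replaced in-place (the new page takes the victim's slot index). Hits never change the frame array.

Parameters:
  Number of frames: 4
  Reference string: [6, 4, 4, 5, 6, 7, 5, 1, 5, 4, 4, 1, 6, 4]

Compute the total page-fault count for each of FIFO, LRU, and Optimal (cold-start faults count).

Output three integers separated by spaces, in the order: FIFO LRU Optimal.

Answer: 7 7 5

Derivation:
--- FIFO ---
  step 0: ref 6 -> FAULT, frames=[6,-,-,-] (faults so far: 1)
  step 1: ref 4 -> FAULT, frames=[6,4,-,-] (faults so far: 2)
  step 2: ref 4 -> HIT, frames=[6,4,-,-] (faults so far: 2)
  step 3: ref 5 -> FAULT, frames=[6,4,5,-] (faults so far: 3)
  step 4: ref 6 -> HIT, frames=[6,4,5,-] (faults so far: 3)
  step 5: ref 7 -> FAULT, frames=[6,4,5,7] (faults so far: 4)
  step 6: ref 5 -> HIT, frames=[6,4,5,7] (faults so far: 4)
  step 7: ref 1 -> FAULT, evict 6, frames=[1,4,5,7] (faults so far: 5)
  step 8: ref 5 -> HIT, frames=[1,4,5,7] (faults so far: 5)
  step 9: ref 4 -> HIT, frames=[1,4,5,7] (faults so far: 5)
  step 10: ref 4 -> HIT, frames=[1,4,5,7] (faults so far: 5)
  step 11: ref 1 -> HIT, frames=[1,4,5,7] (faults so far: 5)
  step 12: ref 6 -> FAULT, evict 4, frames=[1,6,5,7] (faults so far: 6)
  step 13: ref 4 -> FAULT, evict 5, frames=[1,6,4,7] (faults so far: 7)
  FIFO total faults: 7
--- LRU ---
  step 0: ref 6 -> FAULT, frames=[6,-,-,-] (faults so far: 1)
  step 1: ref 4 -> FAULT, frames=[6,4,-,-] (faults so far: 2)
  step 2: ref 4 -> HIT, frames=[6,4,-,-] (faults so far: 2)
  step 3: ref 5 -> FAULT, frames=[6,4,5,-] (faults so far: 3)
  step 4: ref 6 -> HIT, frames=[6,4,5,-] (faults so far: 3)
  step 5: ref 7 -> FAULT, frames=[6,4,5,7] (faults so far: 4)
  step 6: ref 5 -> HIT, frames=[6,4,5,7] (faults so far: 4)
  step 7: ref 1 -> FAULT, evict 4, frames=[6,1,5,7] (faults so far: 5)
  step 8: ref 5 -> HIT, frames=[6,1,5,7] (faults so far: 5)
  step 9: ref 4 -> FAULT, evict 6, frames=[4,1,5,7] (faults so far: 6)
  step 10: ref 4 -> HIT, frames=[4,1,5,7] (faults so far: 6)
  step 11: ref 1 -> HIT, frames=[4,1,5,7] (faults so far: 6)
  step 12: ref 6 -> FAULT, evict 7, frames=[4,1,5,6] (faults so far: 7)
  step 13: ref 4 -> HIT, frames=[4,1,5,6] (faults so far: 7)
  LRU total faults: 7
--- Optimal ---
  step 0: ref 6 -> FAULT, frames=[6,-,-,-] (faults so far: 1)
  step 1: ref 4 -> FAULT, frames=[6,4,-,-] (faults so far: 2)
  step 2: ref 4 -> HIT, frames=[6,4,-,-] (faults so far: 2)
  step 3: ref 5 -> FAULT, frames=[6,4,5,-] (faults so far: 3)
  step 4: ref 6 -> HIT, frames=[6,4,5,-] (faults so far: 3)
  step 5: ref 7 -> FAULT, frames=[6,4,5,7] (faults so far: 4)
  step 6: ref 5 -> HIT, frames=[6,4,5,7] (faults so far: 4)
  step 7: ref 1 -> FAULT, evict 7, frames=[6,4,5,1] (faults so far: 5)
  step 8: ref 5 -> HIT, frames=[6,4,5,1] (faults so far: 5)
  step 9: ref 4 -> HIT, frames=[6,4,5,1] (faults so far: 5)
  step 10: ref 4 -> HIT, frames=[6,4,5,1] (faults so far: 5)
  step 11: ref 1 -> HIT, frames=[6,4,5,1] (faults so far: 5)
  step 12: ref 6 -> HIT, frames=[6,4,5,1] (faults so far: 5)
  step 13: ref 4 -> HIT, frames=[6,4,5,1] (faults so far: 5)
  Optimal total faults: 5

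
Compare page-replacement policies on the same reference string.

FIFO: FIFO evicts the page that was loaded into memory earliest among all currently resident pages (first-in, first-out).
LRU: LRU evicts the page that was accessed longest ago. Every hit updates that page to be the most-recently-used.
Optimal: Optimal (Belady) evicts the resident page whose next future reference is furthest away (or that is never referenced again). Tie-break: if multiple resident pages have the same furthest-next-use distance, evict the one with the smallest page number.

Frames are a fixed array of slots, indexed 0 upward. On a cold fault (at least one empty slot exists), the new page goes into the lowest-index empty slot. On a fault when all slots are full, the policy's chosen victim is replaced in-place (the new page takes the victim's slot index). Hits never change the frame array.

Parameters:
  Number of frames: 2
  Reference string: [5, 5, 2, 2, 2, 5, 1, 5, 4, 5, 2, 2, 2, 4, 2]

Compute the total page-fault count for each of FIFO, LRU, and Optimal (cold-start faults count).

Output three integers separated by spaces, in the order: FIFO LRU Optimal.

--- FIFO ---
  step 0: ref 5 -> FAULT, frames=[5,-] (faults so far: 1)
  step 1: ref 5 -> HIT, frames=[5,-] (faults so far: 1)
  step 2: ref 2 -> FAULT, frames=[5,2] (faults so far: 2)
  step 3: ref 2 -> HIT, frames=[5,2] (faults so far: 2)
  step 4: ref 2 -> HIT, frames=[5,2] (faults so far: 2)
  step 5: ref 5 -> HIT, frames=[5,2] (faults so far: 2)
  step 6: ref 1 -> FAULT, evict 5, frames=[1,2] (faults so far: 3)
  step 7: ref 5 -> FAULT, evict 2, frames=[1,5] (faults so far: 4)
  step 8: ref 4 -> FAULT, evict 1, frames=[4,5] (faults so far: 5)
  step 9: ref 5 -> HIT, frames=[4,5] (faults so far: 5)
  step 10: ref 2 -> FAULT, evict 5, frames=[4,2] (faults so far: 6)
  step 11: ref 2 -> HIT, frames=[4,2] (faults so far: 6)
  step 12: ref 2 -> HIT, frames=[4,2] (faults so far: 6)
  step 13: ref 4 -> HIT, frames=[4,2] (faults so far: 6)
  step 14: ref 2 -> HIT, frames=[4,2] (faults so far: 6)
  FIFO total faults: 6
--- LRU ---
  step 0: ref 5 -> FAULT, frames=[5,-] (faults so far: 1)
  step 1: ref 5 -> HIT, frames=[5,-] (faults so far: 1)
  step 2: ref 2 -> FAULT, frames=[5,2] (faults so far: 2)
  step 3: ref 2 -> HIT, frames=[5,2] (faults so far: 2)
  step 4: ref 2 -> HIT, frames=[5,2] (faults so far: 2)
  step 5: ref 5 -> HIT, frames=[5,2] (faults so far: 2)
  step 6: ref 1 -> FAULT, evict 2, frames=[5,1] (faults so far: 3)
  step 7: ref 5 -> HIT, frames=[5,1] (faults so far: 3)
  step 8: ref 4 -> FAULT, evict 1, frames=[5,4] (faults so far: 4)
  step 9: ref 5 -> HIT, frames=[5,4] (faults so far: 4)
  step 10: ref 2 -> FAULT, evict 4, frames=[5,2] (faults so far: 5)
  step 11: ref 2 -> HIT, frames=[5,2] (faults so far: 5)
  step 12: ref 2 -> HIT, frames=[5,2] (faults so far: 5)
  step 13: ref 4 -> FAULT, evict 5, frames=[4,2] (faults so far: 6)
  step 14: ref 2 -> HIT, frames=[4,2] (faults so far: 6)
  LRU total faults: 6
--- Optimal ---
  step 0: ref 5 -> FAULT, frames=[5,-] (faults so far: 1)
  step 1: ref 5 -> HIT, frames=[5,-] (faults so far: 1)
  step 2: ref 2 -> FAULT, frames=[5,2] (faults so far: 2)
  step 3: ref 2 -> HIT, frames=[5,2] (faults so far: 2)
  step 4: ref 2 -> HIT, frames=[5,2] (faults so far: 2)
  step 5: ref 5 -> HIT, frames=[5,2] (faults so far: 2)
  step 6: ref 1 -> FAULT, evict 2, frames=[5,1] (faults so far: 3)
  step 7: ref 5 -> HIT, frames=[5,1] (faults so far: 3)
  step 8: ref 4 -> FAULT, evict 1, frames=[5,4] (faults so far: 4)
  step 9: ref 5 -> HIT, frames=[5,4] (faults so far: 4)
  step 10: ref 2 -> FAULT, evict 5, frames=[2,4] (faults so far: 5)
  step 11: ref 2 -> HIT, frames=[2,4] (faults so far: 5)
  step 12: ref 2 -> HIT, frames=[2,4] (faults so far: 5)
  step 13: ref 4 -> HIT, frames=[2,4] (faults so far: 5)
  step 14: ref 2 -> HIT, frames=[2,4] (faults so far: 5)
  Optimal total faults: 5

Answer: 6 6 5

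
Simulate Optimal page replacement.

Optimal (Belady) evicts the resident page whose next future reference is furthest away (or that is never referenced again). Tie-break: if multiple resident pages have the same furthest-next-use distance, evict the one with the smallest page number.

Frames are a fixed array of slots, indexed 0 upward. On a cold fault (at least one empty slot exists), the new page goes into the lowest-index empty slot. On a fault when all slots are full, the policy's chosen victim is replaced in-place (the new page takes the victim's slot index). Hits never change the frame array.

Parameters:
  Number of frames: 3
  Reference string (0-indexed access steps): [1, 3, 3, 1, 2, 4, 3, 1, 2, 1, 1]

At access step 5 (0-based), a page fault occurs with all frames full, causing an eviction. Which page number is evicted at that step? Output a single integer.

Answer: 2

Derivation:
Step 0: ref 1 -> FAULT, frames=[1,-,-]
Step 1: ref 3 -> FAULT, frames=[1,3,-]
Step 2: ref 3 -> HIT, frames=[1,3,-]
Step 3: ref 1 -> HIT, frames=[1,3,-]
Step 4: ref 2 -> FAULT, frames=[1,3,2]
Step 5: ref 4 -> FAULT, evict 2, frames=[1,3,4]
At step 5: evicted page 2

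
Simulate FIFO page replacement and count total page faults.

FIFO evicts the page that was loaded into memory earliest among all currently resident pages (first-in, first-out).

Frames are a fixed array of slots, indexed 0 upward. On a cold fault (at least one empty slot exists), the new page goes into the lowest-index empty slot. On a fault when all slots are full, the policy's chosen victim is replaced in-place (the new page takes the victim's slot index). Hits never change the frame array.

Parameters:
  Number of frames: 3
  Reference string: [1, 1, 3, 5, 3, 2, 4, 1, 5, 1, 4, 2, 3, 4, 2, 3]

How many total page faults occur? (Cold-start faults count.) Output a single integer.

Step 0: ref 1 → FAULT, frames=[1,-,-]
Step 1: ref 1 → HIT, frames=[1,-,-]
Step 2: ref 3 → FAULT, frames=[1,3,-]
Step 3: ref 5 → FAULT, frames=[1,3,5]
Step 4: ref 3 → HIT, frames=[1,3,5]
Step 5: ref 2 → FAULT (evict 1), frames=[2,3,5]
Step 6: ref 4 → FAULT (evict 3), frames=[2,4,5]
Step 7: ref 1 → FAULT (evict 5), frames=[2,4,1]
Step 8: ref 5 → FAULT (evict 2), frames=[5,4,1]
Step 9: ref 1 → HIT, frames=[5,4,1]
Step 10: ref 4 → HIT, frames=[5,4,1]
Step 11: ref 2 → FAULT (evict 4), frames=[5,2,1]
Step 12: ref 3 → FAULT (evict 1), frames=[5,2,3]
Step 13: ref 4 → FAULT (evict 5), frames=[4,2,3]
Step 14: ref 2 → HIT, frames=[4,2,3]
Step 15: ref 3 → HIT, frames=[4,2,3]
Total faults: 10

Answer: 10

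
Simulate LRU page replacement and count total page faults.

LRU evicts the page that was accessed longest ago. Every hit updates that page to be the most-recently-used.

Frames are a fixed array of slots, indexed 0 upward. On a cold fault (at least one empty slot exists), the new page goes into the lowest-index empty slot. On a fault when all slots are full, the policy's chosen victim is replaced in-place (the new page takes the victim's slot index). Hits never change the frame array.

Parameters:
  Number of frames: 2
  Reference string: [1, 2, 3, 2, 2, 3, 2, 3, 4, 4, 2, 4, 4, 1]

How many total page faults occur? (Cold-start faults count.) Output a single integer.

Answer: 6

Derivation:
Step 0: ref 1 → FAULT, frames=[1,-]
Step 1: ref 2 → FAULT, frames=[1,2]
Step 2: ref 3 → FAULT (evict 1), frames=[3,2]
Step 3: ref 2 → HIT, frames=[3,2]
Step 4: ref 2 → HIT, frames=[3,2]
Step 5: ref 3 → HIT, frames=[3,2]
Step 6: ref 2 → HIT, frames=[3,2]
Step 7: ref 3 → HIT, frames=[3,2]
Step 8: ref 4 → FAULT (evict 2), frames=[3,4]
Step 9: ref 4 → HIT, frames=[3,4]
Step 10: ref 2 → FAULT (evict 3), frames=[2,4]
Step 11: ref 4 → HIT, frames=[2,4]
Step 12: ref 4 → HIT, frames=[2,4]
Step 13: ref 1 → FAULT (evict 2), frames=[1,4]
Total faults: 6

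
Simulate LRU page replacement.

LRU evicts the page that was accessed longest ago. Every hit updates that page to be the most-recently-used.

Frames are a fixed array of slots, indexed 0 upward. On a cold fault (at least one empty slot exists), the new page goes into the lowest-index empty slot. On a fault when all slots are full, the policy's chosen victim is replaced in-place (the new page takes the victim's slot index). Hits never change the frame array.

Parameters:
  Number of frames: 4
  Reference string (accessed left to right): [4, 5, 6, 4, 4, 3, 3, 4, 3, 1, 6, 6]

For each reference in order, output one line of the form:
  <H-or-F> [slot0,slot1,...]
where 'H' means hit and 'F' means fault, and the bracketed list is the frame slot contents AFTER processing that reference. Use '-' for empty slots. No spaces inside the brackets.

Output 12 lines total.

F [4,-,-,-]
F [4,5,-,-]
F [4,5,6,-]
H [4,5,6,-]
H [4,5,6,-]
F [4,5,6,3]
H [4,5,6,3]
H [4,5,6,3]
H [4,5,6,3]
F [4,1,6,3]
H [4,1,6,3]
H [4,1,6,3]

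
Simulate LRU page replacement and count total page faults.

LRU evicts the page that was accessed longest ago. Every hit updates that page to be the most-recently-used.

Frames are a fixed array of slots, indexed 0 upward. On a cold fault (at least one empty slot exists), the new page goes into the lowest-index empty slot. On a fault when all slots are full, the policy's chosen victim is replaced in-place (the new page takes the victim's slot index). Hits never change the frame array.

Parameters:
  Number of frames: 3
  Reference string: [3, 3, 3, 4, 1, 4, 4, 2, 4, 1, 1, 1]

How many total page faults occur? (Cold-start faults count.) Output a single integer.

Answer: 4

Derivation:
Step 0: ref 3 → FAULT, frames=[3,-,-]
Step 1: ref 3 → HIT, frames=[3,-,-]
Step 2: ref 3 → HIT, frames=[3,-,-]
Step 3: ref 4 → FAULT, frames=[3,4,-]
Step 4: ref 1 → FAULT, frames=[3,4,1]
Step 5: ref 4 → HIT, frames=[3,4,1]
Step 6: ref 4 → HIT, frames=[3,4,1]
Step 7: ref 2 → FAULT (evict 3), frames=[2,4,1]
Step 8: ref 4 → HIT, frames=[2,4,1]
Step 9: ref 1 → HIT, frames=[2,4,1]
Step 10: ref 1 → HIT, frames=[2,4,1]
Step 11: ref 1 → HIT, frames=[2,4,1]
Total faults: 4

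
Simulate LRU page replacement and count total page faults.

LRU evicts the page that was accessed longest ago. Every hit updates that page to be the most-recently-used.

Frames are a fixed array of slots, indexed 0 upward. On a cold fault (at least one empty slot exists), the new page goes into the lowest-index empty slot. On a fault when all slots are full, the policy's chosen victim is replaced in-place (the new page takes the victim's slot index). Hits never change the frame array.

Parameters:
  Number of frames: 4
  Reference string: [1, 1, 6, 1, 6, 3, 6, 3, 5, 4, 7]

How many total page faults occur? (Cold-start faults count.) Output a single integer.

Step 0: ref 1 → FAULT, frames=[1,-,-,-]
Step 1: ref 1 → HIT, frames=[1,-,-,-]
Step 2: ref 6 → FAULT, frames=[1,6,-,-]
Step 3: ref 1 → HIT, frames=[1,6,-,-]
Step 4: ref 6 → HIT, frames=[1,6,-,-]
Step 5: ref 3 → FAULT, frames=[1,6,3,-]
Step 6: ref 6 → HIT, frames=[1,6,3,-]
Step 7: ref 3 → HIT, frames=[1,6,3,-]
Step 8: ref 5 → FAULT, frames=[1,6,3,5]
Step 9: ref 4 → FAULT (evict 1), frames=[4,6,3,5]
Step 10: ref 7 → FAULT (evict 6), frames=[4,7,3,5]
Total faults: 6

Answer: 6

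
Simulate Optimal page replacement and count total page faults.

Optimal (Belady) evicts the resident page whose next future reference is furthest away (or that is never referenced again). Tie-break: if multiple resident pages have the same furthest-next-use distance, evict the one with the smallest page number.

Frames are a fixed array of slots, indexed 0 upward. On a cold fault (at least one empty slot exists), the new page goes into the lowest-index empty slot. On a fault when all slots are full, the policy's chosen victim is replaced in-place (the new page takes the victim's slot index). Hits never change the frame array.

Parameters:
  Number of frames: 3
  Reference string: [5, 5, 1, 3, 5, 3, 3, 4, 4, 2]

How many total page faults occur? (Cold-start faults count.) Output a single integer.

Answer: 5

Derivation:
Step 0: ref 5 → FAULT, frames=[5,-,-]
Step 1: ref 5 → HIT, frames=[5,-,-]
Step 2: ref 1 → FAULT, frames=[5,1,-]
Step 3: ref 3 → FAULT, frames=[5,1,3]
Step 4: ref 5 → HIT, frames=[5,1,3]
Step 5: ref 3 → HIT, frames=[5,1,3]
Step 6: ref 3 → HIT, frames=[5,1,3]
Step 7: ref 4 → FAULT (evict 1), frames=[5,4,3]
Step 8: ref 4 → HIT, frames=[5,4,3]
Step 9: ref 2 → FAULT (evict 3), frames=[5,4,2]
Total faults: 5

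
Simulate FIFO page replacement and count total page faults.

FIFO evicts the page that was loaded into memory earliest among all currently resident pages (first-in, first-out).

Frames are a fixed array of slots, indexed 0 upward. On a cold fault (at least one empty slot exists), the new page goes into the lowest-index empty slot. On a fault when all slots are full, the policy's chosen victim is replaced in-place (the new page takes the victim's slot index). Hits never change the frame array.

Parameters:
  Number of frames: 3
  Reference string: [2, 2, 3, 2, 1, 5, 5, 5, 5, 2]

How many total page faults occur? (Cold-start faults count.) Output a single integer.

Answer: 5

Derivation:
Step 0: ref 2 → FAULT, frames=[2,-,-]
Step 1: ref 2 → HIT, frames=[2,-,-]
Step 2: ref 3 → FAULT, frames=[2,3,-]
Step 3: ref 2 → HIT, frames=[2,3,-]
Step 4: ref 1 → FAULT, frames=[2,3,1]
Step 5: ref 5 → FAULT (evict 2), frames=[5,3,1]
Step 6: ref 5 → HIT, frames=[5,3,1]
Step 7: ref 5 → HIT, frames=[5,3,1]
Step 8: ref 5 → HIT, frames=[5,3,1]
Step 9: ref 2 → FAULT (evict 3), frames=[5,2,1]
Total faults: 5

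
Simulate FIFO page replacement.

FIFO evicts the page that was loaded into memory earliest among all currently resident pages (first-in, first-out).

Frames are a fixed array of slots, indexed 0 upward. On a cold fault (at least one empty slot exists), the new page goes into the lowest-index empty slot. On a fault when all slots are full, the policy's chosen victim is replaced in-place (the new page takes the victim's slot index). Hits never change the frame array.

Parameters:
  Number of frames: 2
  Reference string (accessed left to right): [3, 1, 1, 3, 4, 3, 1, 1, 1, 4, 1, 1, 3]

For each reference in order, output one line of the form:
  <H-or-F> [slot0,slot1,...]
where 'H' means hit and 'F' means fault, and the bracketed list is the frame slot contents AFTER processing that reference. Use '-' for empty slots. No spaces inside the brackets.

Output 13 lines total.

F [3,-]
F [3,1]
H [3,1]
H [3,1]
F [4,1]
F [4,3]
F [1,3]
H [1,3]
H [1,3]
F [1,4]
H [1,4]
H [1,4]
F [3,4]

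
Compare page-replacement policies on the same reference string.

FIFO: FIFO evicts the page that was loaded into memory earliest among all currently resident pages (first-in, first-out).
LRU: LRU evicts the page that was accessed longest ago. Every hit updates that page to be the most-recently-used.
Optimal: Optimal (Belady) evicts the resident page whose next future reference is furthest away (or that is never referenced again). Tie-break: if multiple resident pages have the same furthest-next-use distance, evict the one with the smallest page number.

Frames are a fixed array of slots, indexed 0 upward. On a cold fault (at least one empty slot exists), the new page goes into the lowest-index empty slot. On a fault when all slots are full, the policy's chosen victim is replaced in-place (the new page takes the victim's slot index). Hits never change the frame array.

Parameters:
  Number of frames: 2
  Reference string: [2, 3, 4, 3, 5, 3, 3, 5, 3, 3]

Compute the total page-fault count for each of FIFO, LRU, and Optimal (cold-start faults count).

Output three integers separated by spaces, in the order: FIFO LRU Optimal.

--- FIFO ---
  step 0: ref 2 -> FAULT, frames=[2,-] (faults so far: 1)
  step 1: ref 3 -> FAULT, frames=[2,3] (faults so far: 2)
  step 2: ref 4 -> FAULT, evict 2, frames=[4,3] (faults so far: 3)
  step 3: ref 3 -> HIT, frames=[4,3] (faults so far: 3)
  step 4: ref 5 -> FAULT, evict 3, frames=[4,5] (faults so far: 4)
  step 5: ref 3 -> FAULT, evict 4, frames=[3,5] (faults so far: 5)
  step 6: ref 3 -> HIT, frames=[3,5] (faults so far: 5)
  step 7: ref 5 -> HIT, frames=[3,5] (faults so far: 5)
  step 8: ref 3 -> HIT, frames=[3,5] (faults so far: 5)
  step 9: ref 3 -> HIT, frames=[3,5] (faults so far: 5)
  FIFO total faults: 5
--- LRU ---
  step 0: ref 2 -> FAULT, frames=[2,-] (faults so far: 1)
  step 1: ref 3 -> FAULT, frames=[2,3] (faults so far: 2)
  step 2: ref 4 -> FAULT, evict 2, frames=[4,3] (faults so far: 3)
  step 3: ref 3 -> HIT, frames=[4,3] (faults so far: 3)
  step 4: ref 5 -> FAULT, evict 4, frames=[5,3] (faults so far: 4)
  step 5: ref 3 -> HIT, frames=[5,3] (faults so far: 4)
  step 6: ref 3 -> HIT, frames=[5,3] (faults so far: 4)
  step 7: ref 5 -> HIT, frames=[5,3] (faults so far: 4)
  step 8: ref 3 -> HIT, frames=[5,3] (faults so far: 4)
  step 9: ref 3 -> HIT, frames=[5,3] (faults so far: 4)
  LRU total faults: 4
--- Optimal ---
  step 0: ref 2 -> FAULT, frames=[2,-] (faults so far: 1)
  step 1: ref 3 -> FAULT, frames=[2,3] (faults so far: 2)
  step 2: ref 4 -> FAULT, evict 2, frames=[4,3] (faults so far: 3)
  step 3: ref 3 -> HIT, frames=[4,3] (faults so far: 3)
  step 4: ref 5 -> FAULT, evict 4, frames=[5,3] (faults so far: 4)
  step 5: ref 3 -> HIT, frames=[5,3] (faults so far: 4)
  step 6: ref 3 -> HIT, frames=[5,3] (faults so far: 4)
  step 7: ref 5 -> HIT, frames=[5,3] (faults so far: 4)
  step 8: ref 3 -> HIT, frames=[5,3] (faults so far: 4)
  step 9: ref 3 -> HIT, frames=[5,3] (faults so far: 4)
  Optimal total faults: 4

Answer: 5 4 4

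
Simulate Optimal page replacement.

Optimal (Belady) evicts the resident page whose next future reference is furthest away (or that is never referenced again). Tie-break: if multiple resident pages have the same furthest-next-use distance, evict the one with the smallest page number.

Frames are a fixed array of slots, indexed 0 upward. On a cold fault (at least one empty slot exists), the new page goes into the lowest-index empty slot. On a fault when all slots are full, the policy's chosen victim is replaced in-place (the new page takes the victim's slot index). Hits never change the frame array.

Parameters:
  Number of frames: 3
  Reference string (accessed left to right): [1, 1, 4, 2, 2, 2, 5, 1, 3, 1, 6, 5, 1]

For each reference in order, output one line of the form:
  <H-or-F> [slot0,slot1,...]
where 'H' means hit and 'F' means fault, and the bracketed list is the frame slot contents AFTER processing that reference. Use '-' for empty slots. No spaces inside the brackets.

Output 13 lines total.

F [1,-,-]
H [1,-,-]
F [1,4,-]
F [1,4,2]
H [1,4,2]
H [1,4,2]
F [1,4,5]
H [1,4,5]
F [1,3,5]
H [1,3,5]
F [1,6,5]
H [1,6,5]
H [1,6,5]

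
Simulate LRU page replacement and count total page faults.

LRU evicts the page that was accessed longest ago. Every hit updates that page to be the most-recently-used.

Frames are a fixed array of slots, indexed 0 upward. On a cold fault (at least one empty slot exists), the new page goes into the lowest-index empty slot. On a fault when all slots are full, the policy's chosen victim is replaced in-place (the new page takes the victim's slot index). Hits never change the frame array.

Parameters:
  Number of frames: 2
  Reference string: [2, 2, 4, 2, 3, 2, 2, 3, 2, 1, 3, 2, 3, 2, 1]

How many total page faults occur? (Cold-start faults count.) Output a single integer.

Step 0: ref 2 → FAULT, frames=[2,-]
Step 1: ref 2 → HIT, frames=[2,-]
Step 2: ref 4 → FAULT, frames=[2,4]
Step 3: ref 2 → HIT, frames=[2,4]
Step 4: ref 3 → FAULT (evict 4), frames=[2,3]
Step 5: ref 2 → HIT, frames=[2,3]
Step 6: ref 2 → HIT, frames=[2,3]
Step 7: ref 3 → HIT, frames=[2,3]
Step 8: ref 2 → HIT, frames=[2,3]
Step 9: ref 1 → FAULT (evict 3), frames=[2,1]
Step 10: ref 3 → FAULT (evict 2), frames=[3,1]
Step 11: ref 2 → FAULT (evict 1), frames=[3,2]
Step 12: ref 3 → HIT, frames=[3,2]
Step 13: ref 2 → HIT, frames=[3,2]
Step 14: ref 1 → FAULT (evict 3), frames=[1,2]
Total faults: 7

Answer: 7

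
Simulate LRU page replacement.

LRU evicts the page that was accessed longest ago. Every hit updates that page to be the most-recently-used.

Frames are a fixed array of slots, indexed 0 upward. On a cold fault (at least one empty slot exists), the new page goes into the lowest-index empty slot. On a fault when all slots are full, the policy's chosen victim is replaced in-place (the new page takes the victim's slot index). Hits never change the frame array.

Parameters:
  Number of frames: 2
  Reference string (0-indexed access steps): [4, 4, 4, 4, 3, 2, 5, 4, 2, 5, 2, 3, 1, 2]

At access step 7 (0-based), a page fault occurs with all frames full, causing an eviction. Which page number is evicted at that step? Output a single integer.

Step 0: ref 4 -> FAULT, frames=[4,-]
Step 1: ref 4 -> HIT, frames=[4,-]
Step 2: ref 4 -> HIT, frames=[4,-]
Step 3: ref 4 -> HIT, frames=[4,-]
Step 4: ref 3 -> FAULT, frames=[4,3]
Step 5: ref 2 -> FAULT, evict 4, frames=[2,3]
Step 6: ref 5 -> FAULT, evict 3, frames=[2,5]
Step 7: ref 4 -> FAULT, evict 2, frames=[4,5]
At step 7: evicted page 2

Answer: 2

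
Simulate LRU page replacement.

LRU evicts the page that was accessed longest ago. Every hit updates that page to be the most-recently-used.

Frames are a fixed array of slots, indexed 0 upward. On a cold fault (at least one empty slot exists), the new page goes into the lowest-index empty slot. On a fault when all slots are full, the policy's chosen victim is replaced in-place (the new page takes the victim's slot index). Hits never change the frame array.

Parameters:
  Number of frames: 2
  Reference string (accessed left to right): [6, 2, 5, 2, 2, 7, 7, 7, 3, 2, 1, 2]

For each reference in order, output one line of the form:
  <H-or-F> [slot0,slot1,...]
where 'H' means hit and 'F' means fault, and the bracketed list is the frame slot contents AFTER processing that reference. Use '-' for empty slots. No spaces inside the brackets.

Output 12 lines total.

F [6,-]
F [6,2]
F [5,2]
H [5,2]
H [5,2]
F [7,2]
H [7,2]
H [7,2]
F [7,3]
F [2,3]
F [2,1]
H [2,1]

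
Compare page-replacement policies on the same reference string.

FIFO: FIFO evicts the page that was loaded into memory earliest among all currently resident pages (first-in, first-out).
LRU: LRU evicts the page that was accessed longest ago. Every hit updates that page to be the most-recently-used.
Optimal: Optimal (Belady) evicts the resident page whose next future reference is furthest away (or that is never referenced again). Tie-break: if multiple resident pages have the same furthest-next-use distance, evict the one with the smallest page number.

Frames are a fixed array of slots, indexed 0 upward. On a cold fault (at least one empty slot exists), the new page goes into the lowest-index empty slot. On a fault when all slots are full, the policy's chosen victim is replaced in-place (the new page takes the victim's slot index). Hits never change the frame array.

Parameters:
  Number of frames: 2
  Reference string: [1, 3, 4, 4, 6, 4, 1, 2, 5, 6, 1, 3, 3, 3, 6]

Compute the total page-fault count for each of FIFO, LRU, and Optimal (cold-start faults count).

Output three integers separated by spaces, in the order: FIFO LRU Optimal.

Answer: 11 11 9

Derivation:
--- FIFO ---
  step 0: ref 1 -> FAULT, frames=[1,-] (faults so far: 1)
  step 1: ref 3 -> FAULT, frames=[1,3] (faults so far: 2)
  step 2: ref 4 -> FAULT, evict 1, frames=[4,3] (faults so far: 3)
  step 3: ref 4 -> HIT, frames=[4,3] (faults so far: 3)
  step 4: ref 6 -> FAULT, evict 3, frames=[4,6] (faults so far: 4)
  step 5: ref 4 -> HIT, frames=[4,6] (faults so far: 4)
  step 6: ref 1 -> FAULT, evict 4, frames=[1,6] (faults so far: 5)
  step 7: ref 2 -> FAULT, evict 6, frames=[1,2] (faults so far: 6)
  step 8: ref 5 -> FAULT, evict 1, frames=[5,2] (faults so far: 7)
  step 9: ref 6 -> FAULT, evict 2, frames=[5,6] (faults so far: 8)
  step 10: ref 1 -> FAULT, evict 5, frames=[1,6] (faults so far: 9)
  step 11: ref 3 -> FAULT, evict 6, frames=[1,3] (faults so far: 10)
  step 12: ref 3 -> HIT, frames=[1,3] (faults so far: 10)
  step 13: ref 3 -> HIT, frames=[1,3] (faults so far: 10)
  step 14: ref 6 -> FAULT, evict 1, frames=[6,3] (faults so far: 11)
  FIFO total faults: 11
--- LRU ---
  step 0: ref 1 -> FAULT, frames=[1,-] (faults so far: 1)
  step 1: ref 3 -> FAULT, frames=[1,3] (faults so far: 2)
  step 2: ref 4 -> FAULT, evict 1, frames=[4,3] (faults so far: 3)
  step 3: ref 4 -> HIT, frames=[4,3] (faults so far: 3)
  step 4: ref 6 -> FAULT, evict 3, frames=[4,6] (faults so far: 4)
  step 5: ref 4 -> HIT, frames=[4,6] (faults so far: 4)
  step 6: ref 1 -> FAULT, evict 6, frames=[4,1] (faults so far: 5)
  step 7: ref 2 -> FAULT, evict 4, frames=[2,1] (faults so far: 6)
  step 8: ref 5 -> FAULT, evict 1, frames=[2,5] (faults so far: 7)
  step 9: ref 6 -> FAULT, evict 2, frames=[6,5] (faults so far: 8)
  step 10: ref 1 -> FAULT, evict 5, frames=[6,1] (faults so far: 9)
  step 11: ref 3 -> FAULT, evict 6, frames=[3,1] (faults so far: 10)
  step 12: ref 3 -> HIT, frames=[3,1] (faults so far: 10)
  step 13: ref 3 -> HIT, frames=[3,1] (faults so far: 10)
  step 14: ref 6 -> FAULT, evict 1, frames=[3,6] (faults so far: 11)
  LRU total faults: 11
--- Optimal ---
  step 0: ref 1 -> FAULT, frames=[1,-] (faults so far: 1)
  step 1: ref 3 -> FAULT, frames=[1,3] (faults so far: 2)
  step 2: ref 4 -> FAULT, evict 3, frames=[1,4] (faults so far: 3)
  step 3: ref 4 -> HIT, frames=[1,4] (faults so far: 3)
  step 4: ref 6 -> FAULT, evict 1, frames=[6,4] (faults so far: 4)
  step 5: ref 4 -> HIT, frames=[6,4] (faults so far: 4)
  step 6: ref 1 -> FAULT, evict 4, frames=[6,1] (faults so far: 5)
  step 7: ref 2 -> FAULT, evict 1, frames=[6,2] (faults so far: 6)
  step 8: ref 5 -> FAULT, evict 2, frames=[6,5] (faults so far: 7)
  step 9: ref 6 -> HIT, frames=[6,5] (faults so far: 7)
  step 10: ref 1 -> FAULT, evict 5, frames=[6,1] (faults so far: 8)
  step 11: ref 3 -> FAULT, evict 1, frames=[6,3] (faults so far: 9)
  step 12: ref 3 -> HIT, frames=[6,3] (faults so far: 9)
  step 13: ref 3 -> HIT, frames=[6,3] (faults so far: 9)
  step 14: ref 6 -> HIT, frames=[6,3] (faults so far: 9)
  Optimal total faults: 9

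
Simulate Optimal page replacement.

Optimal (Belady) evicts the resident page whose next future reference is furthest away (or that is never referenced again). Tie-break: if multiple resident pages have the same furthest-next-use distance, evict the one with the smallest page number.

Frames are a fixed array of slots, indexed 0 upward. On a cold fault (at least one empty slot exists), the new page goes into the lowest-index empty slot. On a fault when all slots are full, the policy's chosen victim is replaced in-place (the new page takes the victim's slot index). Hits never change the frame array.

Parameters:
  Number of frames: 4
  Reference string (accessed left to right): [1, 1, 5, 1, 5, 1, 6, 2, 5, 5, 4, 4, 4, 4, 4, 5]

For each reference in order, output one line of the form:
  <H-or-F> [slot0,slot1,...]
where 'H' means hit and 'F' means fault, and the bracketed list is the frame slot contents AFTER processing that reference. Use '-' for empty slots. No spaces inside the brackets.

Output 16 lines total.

F [1,-,-,-]
H [1,-,-,-]
F [1,5,-,-]
H [1,5,-,-]
H [1,5,-,-]
H [1,5,-,-]
F [1,5,6,-]
F [1,5,6,2]
H [1,5,6,2]
H [1,5,6,2]
F [4,5,6,2]
H [4,5,6,2]
H [4,5,6,2]
H [4,5,6,2]
H [4,5,6,2]
H [4,5,6,2]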